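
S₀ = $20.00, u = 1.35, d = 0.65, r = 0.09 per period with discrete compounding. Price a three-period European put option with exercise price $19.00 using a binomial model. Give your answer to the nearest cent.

$2.06

Risk-neutral probability p = (1 + 0.09 − 0.65)/(1.35 − 0.65) = 0.4400/0.7000 = 0.6286
Terminal stock prices: S_uuu = 49.21, S_uud = 23.69, S_udd = 11.41, S_ddd = 5.492
Terminal payoffs (K − S): max(-30.21, 0) = 0, max(-4.693, 0) = 0, max(7.592, 0) = 7.592, max(13.51, 0) = 13.51
Node uu (S = 36.45): V_uu = 1/1.09·[0.6286·0.0000 + 0.3714·0.0000] = 0.0000
Node ud (S = 17.55): V_ud = 1/1.09·[0.6286·0.0000 + 0.3714·7.5925] = 2.5872
Node dd (S = 8.45): V_dd = 1/1.09·[0.6286·7.5925 + 0.3714·13.5075] = 8.9812
Node u (S = 27): V_u = 1/1.09·[0.6286·0.0000 + 0.3714·2.5872] = 0.8816
Node d (S = 13): V_d = 1/1.09·[0.6286·2.5872 + 0.3714·8.9812] = 4.5524
Node 0 (S = 20): V_0 = 1/1.09·[0.6286·0.8816 + 0.3714·4.5524] = 2.0597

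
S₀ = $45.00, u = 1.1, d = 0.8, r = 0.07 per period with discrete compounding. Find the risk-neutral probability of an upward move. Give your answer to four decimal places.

Risk-neutral probability p = (1 + 0.07 − 0.8)/(1.1 − 0.8) = 0.2700/0.3000 = 0.9000

p = 0.9000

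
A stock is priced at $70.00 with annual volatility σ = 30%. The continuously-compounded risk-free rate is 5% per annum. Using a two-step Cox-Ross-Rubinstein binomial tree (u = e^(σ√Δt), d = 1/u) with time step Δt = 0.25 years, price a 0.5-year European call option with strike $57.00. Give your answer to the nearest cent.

CRR parameters: u = e^(σ√Δt) = e^(0.3·√0.25) = 1.1618, d = 1/u = 0.8607
Per-period rate: rΔt = 0.05·0.25 = 0.0125, so R = e^0.0125 = 1.0126
Risk-neutral probability p = (e^0.0125 − 0.8607)/(1.1618 − 0.8607) = 0.1519/0.3011 = 0.5043
Terminal stock prices: S_uu = 94.49, S_ud = 70, S_dd = 51.86
Terminal payoffs (S − K): max(37.49, 0) = 37.49, max(13, 0) = 13, max(-5.143, 0) = 0
Node u (S = 81.33): V_u = e^(−0.0125)·[0.5043·37.4901 + 0.4957·13.0000] = 25.0365
Node d (S = 60.25): V_d = e^(−0.0125)·[0.5043·13.0000 + 0.4957·0.0000] = 6.4750
Node 0 (S = 70): V_0 = e^(−0.0125)·[0.5043·25.0365 + 0.4957·6.4750] = 15.6396

$15.64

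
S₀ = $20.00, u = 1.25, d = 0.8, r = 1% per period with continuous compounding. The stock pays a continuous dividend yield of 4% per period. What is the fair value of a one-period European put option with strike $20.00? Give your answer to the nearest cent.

Per-period risk-free factor R = e^0.01 = 1.0101; dividend-adjusted growth = e^(0.01−0.04) = 0.9704.
Risk-neutral probability p = (0.9704 − 0.8)/(1.25 − 0.8) = 0.1704/0.4500 = 0.3788
Terminal stock prices: S_u = 25, S_d = 16
Terminal payoffs (K − S): max(-5, 0) = 0, max(4, 0) = 4
Node 0 (S = 20): V_0 = e^(−0.01)·[0.3788·0.0000 + 0.6212·4.0000] = 2.4602

$2.46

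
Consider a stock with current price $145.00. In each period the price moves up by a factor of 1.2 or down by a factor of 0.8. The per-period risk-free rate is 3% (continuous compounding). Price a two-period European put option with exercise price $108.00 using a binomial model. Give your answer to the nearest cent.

Risk-neutral probability p = (e^0.03 − 0.8)/(1.2 − 0.8) = 0.2305/0.4000 = 0.5761
Terminal stock prices: S_uu = 208.8, S_ud = 139.2, S_dd = 92.8
Terminal payoffs (K − S): max(-100.8, 0) = 0, max(-31.2, 0) = 0, max(15.2, 0) = 15.2
Node u (S = 174): V_u = e^(−0.03)·[0.5761·0.0000 + 0.4239·0.0000] = 0.0000
Node d (S = 116): V_d = e^(−0.03)·[0.5761·0.0000 + 0.4239·15.2000] = 6.2523
Node 0 (S = 145): V_0 = e^(−0.03)·[0.5761·0.0000 + 0.4239·6.2523] = 2.5718

$2.57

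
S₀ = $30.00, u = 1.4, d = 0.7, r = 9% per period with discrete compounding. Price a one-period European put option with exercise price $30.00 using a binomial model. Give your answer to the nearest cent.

$3.66

Risk-neutral probability p = (1 + 0.09 − 0.7)/(1.4 − 0.7) = 0.3900/0.7000 = 0.5571
Terminal stock prices: S_u = 42, S_d = 21
Terminal payoffs (K − S): max(-12, 0) = 0, max(9, 0) = 9
Node 0 (S = 30): V_0 = 1/1.09·[0.5571·0.0000 + 0.4429·9.0000] = 3.6566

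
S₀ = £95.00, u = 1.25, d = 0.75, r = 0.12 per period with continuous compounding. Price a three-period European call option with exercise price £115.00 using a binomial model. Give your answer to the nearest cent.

Risk-neutral probability p = (e^0.12 − 0.75)/(1.25 − 0.75) = 0.3775/0.5000 = 0.7550
Terminal stock prices: S_uuu = 185.5, S_uud = 111.3, S_udd = 66.8, S_ddd = 40.08
Terminal payoffs (S − K): max(70.55, 0) = 70.55, max(-3.672, 0) = 0, max(-48.2, 0) = 0, max(-74.92, 0) = 0
Node uu (S = 148.4): V_uu = e^(−0.12)·[0.7550·70.5469 + 0.2450·0.0000] = 47.2396
Node ud (S = 89.06): V_ud = e^(−0.12)·[0.7550·0.0000 + 0.2450·0.0000] = 0.0000
Node dd (S = 53.44): V_dd = e^(−0.12)·[0.7550·0.0000 + 0.2450·0.0000] = 0.0000
Node u (S = 118.8): V_u = e^(−0.12)·[0.7550·47.2396 + 0.2450·0.0000] = 31.6325
Node d (S = 71.25): V_d = e^(−0.12)·[0.7550·0.0000 + 0.2450·0.0000] = 0.0000
Node 0 (S = 95): V_0 = e^(−0.12)·[0.7550·31.6325 + 0.2450·0.0000] = 21.1817

£21.18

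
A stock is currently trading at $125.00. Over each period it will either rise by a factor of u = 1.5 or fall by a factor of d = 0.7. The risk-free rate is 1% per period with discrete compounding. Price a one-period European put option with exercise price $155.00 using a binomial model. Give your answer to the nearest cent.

Risk-neutral probability p = (1 + 0.01 − 0.7)/(1.5 − 0.7) = 0.3100/0.8000 = 0.3875
Terminal stock prices: S_u = 187.5, S_d = 87.5
Terminal payoffs (K − S): max(-32.5, 0) = 0, max(67.5, 0) = 67.5
Node 0 (S = 125): V_0 = 1/1.01·[0.3875·0.0000 + 0.6125·67.5000] = 40.9344

$40.93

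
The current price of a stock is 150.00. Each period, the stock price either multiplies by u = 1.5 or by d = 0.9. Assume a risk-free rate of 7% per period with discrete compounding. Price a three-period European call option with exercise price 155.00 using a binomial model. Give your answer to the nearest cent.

37.19

Risk-neutral probability p = (1 + 0.07 − 0.9)/(1.5 − 0.9) = 0.1700/0.6000 = 0.2833
Terminal stock prices: S_uuu = 506.2, S_uud = 303.8, S_udd = 182.2, S_ddd = 109.4
Terminal payoffs (S − K): max(351.2, 0) = 351.2, max(148.8, 0) = 148.8, max(27.25, 0) = 27.25, max(-45.65, 0) = 0
Node uu (S = 337.5): V_uu = 1/1.07·[0.2833·351.2500 + 0.7167·148.7500] = 192.6402
Node ud (S = 202.5): V_ud = 1/1.07·[0.2833·148.7500 + 0.7167·27.2500] = 57.6402
Node dd (S = 121.5): V_dd = 1/1.07·[0.2833·27.2500 + 0.7167·0.0000] = 7.2157
Node u (S = 225): V_u = 1/1.07·[0.2833·192.6402 + 0.7167·57.6402] = 89.6170
Node d (S = 135): V_d = 1/1.07·[0.2833·57.6402 + 0.7167·7.2157] = 20.0959
Node 0 (S = 150): V_0 = 1/1.07·[0.2833·89.6170 + 0.7167·20.0959] = 37.1903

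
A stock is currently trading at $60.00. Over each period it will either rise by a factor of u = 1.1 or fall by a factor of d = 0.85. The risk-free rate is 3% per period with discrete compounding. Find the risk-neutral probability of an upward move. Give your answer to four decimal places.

p = 0.7200

Risk-neutral probability p = (1 + 0.03 − 0.85)/(1.1 − 0.85) = 0.1800/0.2500 = 0.7200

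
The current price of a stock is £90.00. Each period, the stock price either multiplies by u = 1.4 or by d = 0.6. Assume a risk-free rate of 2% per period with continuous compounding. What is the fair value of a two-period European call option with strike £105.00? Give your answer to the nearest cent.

Risk-neutral probability p = (e^0.02 − 0.6)/(1.4 − 0.6) = 0.4202/0.8000 = 0.5253
Terminal stock prices: S_uu = 176.4, S_ud = 75.6, S_dd = 32.4
Terminal payoffs (S − K): max(71.4, 0) = 71.4, max(-29.4, 0) = 0, max(-72.6, 0) = 0
Node u (S = 126): V_u = e^(−0.02)·[0.5253·71.4000 + 0.4747·0.0000] = 36.7604
Node d (S = 54): V_d = e^(−0.02)·[0.5253·0.0000 + 0.4747·0.0000] = 0.0000
Node 0 (S = 90): V_0 = e^(−0.02)·[0.5253·36.7604 + 0.4747·0.0000] = 18.9261

£18.93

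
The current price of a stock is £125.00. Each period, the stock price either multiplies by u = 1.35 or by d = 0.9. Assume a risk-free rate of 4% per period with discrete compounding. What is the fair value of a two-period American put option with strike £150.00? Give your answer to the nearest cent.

Risk-neutral probability p = (1 + 0.04 − 0.9)/(1.35 − 0.9) = 0.1400/0.4500 = 0.3111
Terminal stock prices: S_uu = 227.8, S_ud = 151.9, S_dd = 101.2
Terminal payoffs (K − S): max(-77.81, 0) = 0, max(-1.875, 0) = 0, max(48.75, 0) = 48.75
Node u (S = 168.8): continuation = 1/1.04·[0.3111·0.0000 + 0.6889·0.0000] = 0.0000; exercise value = 0.0000 ≤ continuation, so V_u = 0.0000
Node d (S = 112.5): continuation = 1/1.04·[0.3111·0.0000 + 0.6889·48.7500] = 32.2917; exercise value = 37.5000 > continuation, so V_d = 37.5000 (exercise)
Node 0 (S = 125): continuation = 1/1.04·[0.3111·0.0000 + 0.6889·37.5000] = 24.8397; exercise value = 25.0000 > continuation, so V_0 = 25.0000 (exercise)

£25.00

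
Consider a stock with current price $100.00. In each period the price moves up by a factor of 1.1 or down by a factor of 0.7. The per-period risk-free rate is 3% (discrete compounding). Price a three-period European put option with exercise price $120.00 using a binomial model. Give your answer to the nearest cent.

$16.55

Risk-neutral probability p = (1 + 0.03 − 0.7)/(1.1 − 0.7) = 0.3300/0.4000 = 0.8250
Terminal stock prices: S_uuu = 133.1, S_uud = 84.7, S_udd = 53.9, S_ddd = 34.3
Terminal payoffs (K − S): max(-13.1, 0) = 0, max(35.3, 0) = 35.3, max(66.1, 0) = 66.1, max(85.7, 0) = 85.7
Node uu (S = 121): V_uu = 1/1.03·[0.8250·0.0000 + 0.1750·35.3000] = 5.9976
Node ud (S = 77): V_ud = 1/1.03·[0.8250·35.3000 + 0.1750·66.1000] = 39.5049
Node dd (S = 49): V_dd = 1/1.03·[0.8250·66.1000 + 0.1750·85.7000] = 67.5049
Node u (S = 110): V_u = 1/1.03·[0.8250·5.9976 + 0.1750·39.5049] = 11.5159
Node d (S = 70): V_d = 1/1.03·[0.8250·39.5049 + 0.1750·67.5049] = 43.1115
Node 0 (S = 100): V_0 = 1/1.03·[0.8250·11.5159 + 0.1750·43.1115] = 16.5486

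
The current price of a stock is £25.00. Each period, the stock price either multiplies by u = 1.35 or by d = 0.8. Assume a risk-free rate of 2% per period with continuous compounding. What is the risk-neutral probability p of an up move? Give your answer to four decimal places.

Risk-neutral probability p = (e^0.02 − 0.8)/(1.35 − 0.8) = 0.2202/0.5500 = 0.4004

p = 0.4004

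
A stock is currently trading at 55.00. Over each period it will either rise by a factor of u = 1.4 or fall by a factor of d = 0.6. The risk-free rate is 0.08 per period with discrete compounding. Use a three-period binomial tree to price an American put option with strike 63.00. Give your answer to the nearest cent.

14.57

Risk-neutral probability p = (1 + 0.08 − 0.6)/(1.4 − 0.6) = 0.4800/0.8000 = 0.6000
Terminal stock prices: S_uuu = 150.9, S_uud = 64.68, S_udd = 27.72, S_ddd = 11.88
Terminal payoffs (K − S): max(-87.92, 0) = 0, max(-1.68, 0) = 0, max(35.28, 0) = 35.28, max(51.12, 0) = 51.12
Node uu (S = 107.8): continuation = 1/1.08·[0.6000·0.0000 + 0.4000·0.0000] = 0.0000; exercise value = 0.0000 ≤ continuation, so V_uu = 0.0000
Node ud (S = 46.2): continuation = 1/1.08·[0.6000·0.0000 + 0.4000·35.2800] = 13.0667; exercise value = 16.8000 > continuation, so V_ud = 16.8000 (exercise)
Node dd (S = 19.8): continuation = 1/1.08·[0.6000·35.2800 + 0.4000·51.1200] = 38.5333; exercise value = 43.2000 > continuation, so V_dd = 43.2000 (exercise)
Node u (S = 77): continuation = 1/1.08·[0.6000·0.0000 + 0.4000·16.8000] = 6.2222; exercise value = 0.0000 ≤ continuation, so V_u = 6.2222
Node d (S = 33): continuation = 1/1.08·[0.6000·16.8000 + 0.4000·43.2000] = 25.3333; exercise value = 30.0000 > continuation, so V_d = 30.0000 (exercise)
Node 0 (S = 55): continuation = 1/1.08·[0.6000·6.2222 + 0.4000·30.0000] = 14.5679; exercise value = 8.0000 ≤ continuation, so V_0 = 14.5679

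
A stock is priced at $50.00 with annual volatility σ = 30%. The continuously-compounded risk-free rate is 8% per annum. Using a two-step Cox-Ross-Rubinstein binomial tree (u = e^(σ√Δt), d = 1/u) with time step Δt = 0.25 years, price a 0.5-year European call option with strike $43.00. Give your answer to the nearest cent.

CRR parameters: u = e^(σ√Δt) = e^(0.3·√0.25) = 1.1618, d = 1/u = 0.8607
Per-period rate: rΔt = 0.08·0.25 = 0.02, so R = e^0.02 = 1.0202
Risk-neutral probability p = (e^0.02 − 0.8607)/(1.1618 − 0.8607) = 0.1595/0.3011 = 0.5297
Terminal stock prices: S_uu = 67.49, S_ud = 50, S_dd = 37.04
Terminal payoffs (S − K): max(24.49, 0) = 24.49, max(7, 0) = 7, max(-5.959, 0) = 0
Node u (S = 58.09): V_u = e^(−0.02)·[0.5297·24.4929 + 0.4703·7.0000] = 15.9432
Node d (S = 43.04): V_d = e^(−0.02)·[0.5297·7.0000 + 0.4703·0.0000] = 3.6342
Node 0 (S = 50): V_0 = e^(−0.02)·[0.5297·15.9432 + 0.4703·3.6342] = 9.9527

$9.95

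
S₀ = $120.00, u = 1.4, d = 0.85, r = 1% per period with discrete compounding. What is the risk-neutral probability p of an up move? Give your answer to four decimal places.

Risk-neutral probability p = (1 + 0.01 − 0.85)/(1.4 − 0.85) = 0.1600/0.5500 = 0.2909

p = 0.2909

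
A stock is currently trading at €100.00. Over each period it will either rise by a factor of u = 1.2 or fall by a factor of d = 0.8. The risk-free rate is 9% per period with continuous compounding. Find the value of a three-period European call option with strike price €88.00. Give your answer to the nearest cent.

€34.66

Risk-neutral probability p = (e^0.09 − 0.8)/(1.2 − 0.8) = 0.2942/0.4000 = 0.7354
Terminal stock prices: S_uuu = 172.8, S_uud = 115.2, S_udd = 76.8, S_ddd = 51.2
Terminal payoffs (S − K): max(84.8, 0) = 84.8, max(27.2, 0) = 27.2, max(-11.2, 0) = 0, max(-36.8, 0) = 0
Node uu (S = 144): V_uu = e^(−0.09)·[0.7354·84.8000 + 0.2646·27.2000] = 63.5741
Node ud (S = 96): V_ud = e^(−0.09)·[0.7354·27.2000 + 0.2646·0.0000] = 18.2821
Node dd (S = 64): V_dd = e^(−0.09)·[0.7354·0.0000 + 0.2646·0.0000] = 0.0000
Node u (S = 120): V_u = e^(−0.09)·[0.7354·63.5741 + 0.2646·18.2821] = 47.1510
Node d (S = 80): V_d = e^(−0.09)·[0.7354·18.2821 + 0.2646·0.0000] = 12.2881
Node 0 (S = 100): V_0 = e^(−0.09)·[0.7354·47.1510 + 0.2646·12.2881] = 34.6632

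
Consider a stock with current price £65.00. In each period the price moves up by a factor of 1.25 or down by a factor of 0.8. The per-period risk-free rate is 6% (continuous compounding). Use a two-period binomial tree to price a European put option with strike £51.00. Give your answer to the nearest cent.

Risk-neutral probability p = (e^0.06 − 0.8)/(1.25 − 0.8) = 0.2618/0.4500 = 0.5819
Terminal stock prices: S_uu = 101.6, S_ud = 65, S_dd = 41.6
Terminal payoffs (K − S): max(-50.56, 0) = 0, max(-14, 0) = 0, max(9.4, 0) = 9.4
Node u (S = 81.25): V_u = e^(−0.06)·[0.5819·0.0000 + 0.4181·0.0000] = 0.0000
Node d (S = 52): V_d = e^(−0.06)·[0.5819·0.0000 + 0.4181·9.4000] = 3.7016
Node 0 (S = 65): V_0 = e^(−0.06)·[0.5819·0.0000 + 0.4181·3.7016] = 1.4577

£1.46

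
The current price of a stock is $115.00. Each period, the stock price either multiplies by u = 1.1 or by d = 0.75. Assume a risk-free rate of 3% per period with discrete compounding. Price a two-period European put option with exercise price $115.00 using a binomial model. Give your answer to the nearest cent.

Risk-neutral probability p = (1 + 0.03 − 0.75)/(1.1 − 0.75) = 0.2800/0.3500 = 0.8000
Terminal stock prices: S_uu = 139.2, S_ud = 94.88, S_dd = 64.69
Terminal payoffs (K − S): max(-24.15, 0) = 0, max(20.12, 0) = 20.12, max(50.31, 0) = 50.31
Node u (S = 126.5): V_u = 1/1.03·[0.8000·0.0000 + 0.2000·20.1250] = 3.9078
Node d (S = 86.25): V_d = 1/1.03·[0.8000·20.1250 + 0.2000·50.3125] = 25.4005
Node 0 (S = 115): V_0 = 1/1.03·[0.8000·3.9078 + 0.2000·25.4005] = 7.9673

$7.97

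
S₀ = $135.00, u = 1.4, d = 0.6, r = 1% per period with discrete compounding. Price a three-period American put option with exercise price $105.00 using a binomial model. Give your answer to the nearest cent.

Risk-neutral probability p = (1 + 0.01 − 0.6)/(1.4 − 0.6) = 0.4100/0.8000 = 0.5125
Terminal stock prices: S_uuu = 370.4, S_uud = 158.8, S_udd = 68.04, S_ddd = 29.16
Terminal payoffs (K − S): max(-265.4, 0) = 0, max(-53.76, 0) = 0, max(36.96, 0) = 36.96, max(75.84, 0) = 75.84
Node uu (S = 264.6): continuation = 1/1.01·[0.5125·0.0000 + 0.4875·0.0000] = 0.0000; exercise value = 0.0000 ≤ continuation, so V_uu = 0.0000
Node ud (S = 113.4): continuation = 1/1.01·[0.5125·0.0000 + 0.4875·36.9600] = 17.8396; exercise value = 0.0000 ≤ continuation, so V_ud = 17.8396
Node dd (S = 48.6): continuation = 1/1.01·[0.5125·36.9600 + 0.4875·75.8400] = 55.3604; exercise value = 56.4000 > continuation, so V_dd = 56.4000 (exercise)
Node u (S = 189): continuation = 1/1.01·[0.5125·0.0000 + 0.4875·17.8396] = 8.6107; exercise value = 0.0000 ≤ continuation, so V_u = 8.6107
Node d (S = 81): continuation = 1/1.01·[0.5125·17.8396 + 0.4875·56.4000] = 36.2750; exercise value = 24.0000 ≤ continuation, so V_d = 36.2750
Node 0 (S = 135): continuation = 1/1.01·[0.5125·8.6107 + 0.4875·36.2750] = 21.8783; exercise value = 0.0000 ≤ continuation, so V_0 = 21.8783

$21.88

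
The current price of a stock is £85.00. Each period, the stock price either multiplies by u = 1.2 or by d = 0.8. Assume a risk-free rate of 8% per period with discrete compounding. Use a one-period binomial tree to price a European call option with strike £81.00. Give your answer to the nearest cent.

Risk-neutral probability p = (1 + 0.08 − 0.8)/(1.2 − 0.8) = 0.2800/0.4000 = 0.7000
Terminal stock prices: S_u = 102, S_d = 68
Terminal payoffs (S − K): max(21, 0) = 21, max(-13, 0) = 0
Node 0 (S = 85): V_0 = 1/1.08·[0.7000·21.0000 + 0.3000·0.0000] = 13.6111

£13.61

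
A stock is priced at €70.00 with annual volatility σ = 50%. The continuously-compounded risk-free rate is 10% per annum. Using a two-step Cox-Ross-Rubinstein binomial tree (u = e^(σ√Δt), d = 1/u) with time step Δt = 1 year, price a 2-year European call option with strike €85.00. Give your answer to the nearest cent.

€19.73

CRR parameters: u = e^(σ√Δt) = e^(0.5·√1) = 1.6487, d = 1/u = 0.6065
Per-period rate: rΔt = 0.1·1 = 0.1, so R = e^0.1 = 1.1052
Risk-neutral probability p = (e^0.1 − 0.6065)/(1.6487 − 0.6065) = 0.4986/1.0422 = 0.4785
Terminal stock prices: S_uu = 190.3, S_ud = 70, S_dd = 25.75
Terminal payoffs (S − K): max(105.3, 0) = 105.3, max(-15, 0) = 0, max(-59.25, 0) = 0
Node u (S = 115.4): V_u = e^(−0.1)·[0.4785·105.2797 + 0.5215·0.0000] = 45.5780
Node d (S = 42.46): V_d = e^(−0.1)·[0.4785·0.0000 + 0.5215·0.0000] = 0.0000
Node 0 (S = 70): V_0 = e^(−0.1)·[0.4785·45.5780 + 0.5215·0.0000] = 19.7318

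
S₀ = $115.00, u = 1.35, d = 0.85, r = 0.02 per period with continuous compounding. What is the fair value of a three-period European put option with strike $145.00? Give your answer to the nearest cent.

Risk-neutral probability p = (e^0.02 − 0.85)/(1.35 − 0.85) = 0.1702/0.5000 = 0.3404
Terminal stock prices: S_uuu = 282.9, S_uud = 178.1, S_udd = 112.2, S_ddd = 70.62
Terminal payoffs (K − S): max(-137.9, 0) = 0, max(-33.15, 0) = 0, max(32.83, 0) = 32.83, max(74.38, 0) = 74.38
Node uu (S = 209.6): V_uu = e^(−0.02)·[0.3404·0.0000 + 0.6596·0.0000] = 0.0000
Node ud (S = 132): V_ud = e^(−0.02)·[0.3404·0.0000 + 0.6596·32.8319] = 21.2270
Node dd (S = 83.09): V_dd = e^(−0.02)·[0.3404·32.8319 + 0.6596·74.3756] = 59.0413
Node u (S = 155.2): V_u = e^(−0.02)·[0.3404·0.0000 + 0.6596·21.2270] = 13.7240
Node d (S = 97.75): V_d = e^(−0.02)·[0.3404·21.2270 + 0.6596·59.0413] = 45.2550
Node 0 (S = 115): V_0 = e^(−0.02)·[0.3404·13.7240 + 0.6596·45.2550] = 33.8382

$33.84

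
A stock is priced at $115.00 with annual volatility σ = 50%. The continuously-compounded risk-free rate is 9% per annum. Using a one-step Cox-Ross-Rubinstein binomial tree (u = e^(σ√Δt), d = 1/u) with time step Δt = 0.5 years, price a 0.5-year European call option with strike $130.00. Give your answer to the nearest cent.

$15.38

CRR parameters: u = e^(σ√Δt) = e^(0.5·√0.5) = 1.4241, d = 1/u = 0.7022
Per-period rate: rΔt = 0.09·0.5 = 0.045, so R = e^0.045 = 1.0460
Risk-neutral probability p = (e^0.045 − 0.7022)/(1.4241 − 0.7022) = 0.3438/0.7219 = 0.4763
Terminal stock prices: S_u = 163.8, S_d = 80.75
Terminal payoffs (S − K): max(33.77, 0) = 33.77, max(-49.25, 0) = 0
Node 0 (S = 115): V_0 = e^(−0.045)·[0.4763·33.7737 + 0.5237·0.0000] = 15.3778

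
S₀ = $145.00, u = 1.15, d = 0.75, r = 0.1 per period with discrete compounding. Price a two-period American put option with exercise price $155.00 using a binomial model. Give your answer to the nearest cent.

Risk-neutral probability p = (1 + 0.1 − 0.75)/(1.15 − 0.75) = 0.3500/0.4000 = 0.8750
Terminal stock prices: S_uu = 191.8, S_ud = 125.1, S_dd = 81.56
Terminal payoffs (K − S): max(-36.76, 0) = 0, max(29.94, 0) = 29.94, max(73.44, 0) = 73.44
Node u (S = 166.8): continuation = 1/1.1·[0.8750·0.0000 + 0.1250·29.9375] = 3.4020; exercise value = 0.0000 ≤ continuation, so V_u = 3.4020
Node d (S = 108.8): continuation = 1/1.1·[0.8750·29.9375 + 0.1250·73.4375] = 32.1591; exercise value = 46.2500 > continuation, so V_d = 46.2500 (exercise)
Node 0 (S = 145): continuation = 1/1.1·[0.8750·3.4020 + 0.1250·46.2500] = 7.9618; exercise value = 10.0000 > continuation, so V_0 = 10.0000 (exercise)

$10.00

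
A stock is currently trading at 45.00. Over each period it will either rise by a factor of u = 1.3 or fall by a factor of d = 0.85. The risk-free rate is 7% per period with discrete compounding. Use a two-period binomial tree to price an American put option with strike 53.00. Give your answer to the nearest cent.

8.00

Risk-neutral probability p = (1 + 0.07 − 0.85)/(1.3 − 0.85) = 0.2200/0.4500 = 0.4889
Terminal stock prices: S_uu = 76.05, S_ud = 49.73, S_dd = 32.51
Terminal payoffs (K − S): max(-23.05, 0) = 0, max(3.275, 0) = 3.275, max(20.49, 0) = 20.49
Node u (S = 58.5): continuation = 1/1.07·[0.4889·0.0000 + 0.5111·3.2750] = 1.5644; exercise value = 0.0000 ≤ continuation, so V_u = 1.5644
Node d (S = 38.25): continuation = 1/1.07·[0.4889·3.2750 + 0.5111·20.4875] = 11.2827; exercise value = 14.7500 > continuation, so V_d = 14.7500 (exercise)
Node 0 (S = 45): continuation = 1/1.07·[0.4889·1.5644 + 0.5111·14.7500] = 7.7605; exercise value = 8.0000 > continuation, so V_0 = 8.0000 (exercise)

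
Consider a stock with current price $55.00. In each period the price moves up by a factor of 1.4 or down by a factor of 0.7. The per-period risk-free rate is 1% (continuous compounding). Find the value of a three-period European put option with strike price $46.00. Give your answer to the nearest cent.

Risk-neutral probability p = (e^0.01 − 0.7)/(1.4 − 0.7) = 0.3101/0.7000 = 0.4429
Terminal stock prices: S_uuu = 150.9, S_uud = 75.46, S_udd = 37.73, S_ddd = 18.86
Terminal payoffs (K − S): max(-104.9, 0) = 0, max(-29.46, 0) = 0, max(8.27, 0) = 8.27, max(27.14, 0) = 27.14
Node uu (S = 107.8): V_uu = e^(−0.01)·[0.4429·0.0000 + 0.5571·0.0000] = 0.0000
Node ud (S = 53.9): V_ud = e^(−0.01)·[0.4429·0.0000 + 0.5571·8.2700] = 4.5611
Node dd (S = 26.95): V_dd = e^(−0.01)·[0.4429·8.2700 + 0.5571·27.1350] = 18.5923
Node u (S = 77): V_u = e^(−0.01)·[0.4429·0.0000 + 0.5571·4.5611] = 2.5156
Node d (S = 38.5): V_d = e^(−0.01)·[0.4429·4.5611 + 0.5571·18.5923] = 12.2543
Node 0 (S = 55): V_0 = e^(−0.01)·[0.4429·2.5156 + 0.5571·12.2543] = 7.8618

$7.86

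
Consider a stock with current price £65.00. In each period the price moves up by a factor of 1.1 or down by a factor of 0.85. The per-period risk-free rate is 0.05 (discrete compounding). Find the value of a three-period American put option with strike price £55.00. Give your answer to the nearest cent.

£0.48

Risk-neutral probability p = (1 + 0.05 − 0.85)/(1.1 − 0.85) = 0.2000/0.2500 = 0.8000
Terminal stock prices: S_uuu = 86.52, S_uud = 66.85, S_udd = 51.66, S_ddd = 39.92
Terminal payoffs (K − S): max(-31.52, 0) = 0, max(-11.85, 0) = 0, max(3.341, 0) = 3.341, max(15.08, 0) = 15.08
Node uu (S = 78.65): continuation = 1/1.05·[0.8000·0.0000 + 0.2000·0.0000] = 0.0000; exercise value = 0.0000 ≤ continuation, so V_uu = 0.0000
Node ud (S = 60.77): continuation = 1/1.05·[0.8000·0.0000 + 0.2000·3.3413] = 0.6364; exercise value = 0.0000 ≤ continuation, so V_ud = 0.6364
Node dd (S = 46.96): continuation = 1/1.05·[0.8000·3.3413 + 0.2000·15.0819] = 5.4185; exercise value = 8.0375 > continuation, so V_dd = 8.0375 (exercise)
Node u (S = 71.5): continuation = 1/1.05·[0.8000·0.0000 + 0.2000·0.6364] = 0.1212; exercise value = 0.0000 ≤ continuation, so V_u = 0.1212
Node d (S = 55.25): continuation = 1/1.05·[0.8000·0.6364 + 0.2000·8.0375] = 2.0159; exercise value = 0.0000 ≤ continuation, so V_d = 2.0159
Node 0 (S = 65): continuation = 1/1.05·[0.8000·0.1212 + 0.2000·2.0159] = 0.4763; exercise value = 0.0000 ≤ continuation, so V_0 = 0.4763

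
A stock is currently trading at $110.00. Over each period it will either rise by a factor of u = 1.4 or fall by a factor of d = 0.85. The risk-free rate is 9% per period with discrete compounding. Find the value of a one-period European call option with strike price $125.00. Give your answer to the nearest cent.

Risk-neutral probability p = (1 + 0.09 − 0.85)/(1.4 − 0.85) = 0.2400/0.5500 = 0.4364
Terminal stock prices: S_u = 154, S_d = 93.5
Terminal payoffs (S − K): max(29, 0) = 29, max(-31.5, 0) = 0
Node 0 (S = 110): V_0 = 1/1.09·[0.4364·29.0000 + 0.5636·0.0000] = 11.6097

$11.61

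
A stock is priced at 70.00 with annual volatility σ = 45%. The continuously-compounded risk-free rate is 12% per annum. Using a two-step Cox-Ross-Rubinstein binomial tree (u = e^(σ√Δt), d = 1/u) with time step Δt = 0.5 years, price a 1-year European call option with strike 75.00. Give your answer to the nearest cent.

CRR parameters: u = e^(σ√Δt) = e^(0.45·√0.5) = 1.3746, d = 1/u = 0.7275
Per-period rate: rΔt = 0.12·0.5 = 0.06, so R = e^0.06 = 1.0618
Risk-neutral probability p = (e^0.06 − 0.7275)/(1.3746 − 0.7275) = 0.3344/0.6472 = 0.5167
Terminal stock prices: S_uu = 132.3, S_ud = 70, S_dd = 37.04
Terminal payoffs (S − K): max(57.28, 0) = 57.28, max(-5, 0) = 0, max(-37.96, 0) = 0
Node u (S = 96.23): V_u = e^(−0.06)·[0.5167·57.2761 + 0.4833·0.0000] = 27.8690
Node d (S = 50.92): V_d = e^(−0.06)·[0.5167·0.0000 + 0.4833·0.0000] = 0.0000
Node 0 (S = 70): V_0 = e^(−0.06)·[0.5167·27.8690 + 0.4833·0.0000] = 13.5603

13.56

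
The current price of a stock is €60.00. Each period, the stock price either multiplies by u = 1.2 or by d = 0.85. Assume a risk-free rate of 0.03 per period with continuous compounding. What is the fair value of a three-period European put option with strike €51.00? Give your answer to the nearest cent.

€1.47

Risk-neutral probability p = (e^0.03 − 0.85)/(1.2 − 0.85) = 0.1805/0.3500 = 0.5156
Terminal stock prices: S_uuu = 103.7, S_uud = 73.44, S_udd = 52.02, S_ddd = 36.85
Terminal payoffs (K − S): max(-52.68, 0) = 0, max(-22.44, 0) = 0, max(-1.02, 0) = 0, max(14.15, 0) = 14.15
Node uu (S = 86.4): V_uu = e^(−0.03)·[0.5156·0.0000 + 0.4844·0.0000] = 0.0000
Node ud (S = 61.2): V_ud = e^(−0.03)·[0.5156·0.0000 + 0.4844·0.0000] = 0.0000
Node dd (S = 43.35): V_dd = e^(−0.03)·[0.5156·0.0000 + 0.4844·14.1525] = 6.6531
Node u (S = 72): V_u = e^(−0.03)·[0.5156·0.0000 + 0.4844·0.0000] = 0.0000
Node d (S = 51): V_d = e^(−0.03)·[0.5156·0.0000 + 0.4844·6.6531] = 3.1276
Node 0 (S = 60): V_0 = e^(−0.03)·[0.5156·0.0000 + 0.4844·3.1276] = 1.4703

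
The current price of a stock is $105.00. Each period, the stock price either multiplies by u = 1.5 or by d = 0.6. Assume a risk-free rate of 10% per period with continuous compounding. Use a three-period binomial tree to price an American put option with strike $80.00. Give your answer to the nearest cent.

$10.38

Risk-neutral probability p = (e^0.1 − 0.6)/(1.5 − 0.6) = 0.5052/0.9000 = 0.5613
Terminal stock prices: S_uuu = 354.4, S_uud = 141.8, S_udd = 56.7, S_ddd = 22.68
Terminal payoffs (K − S): max(-274.4, 0) = 0, max(-61.75, 0) = 0, max(23.3, 0) = 23.3, max(57.32, 0) = 57.32
Node uu (S = 236.2): continuation = e^(−0.1)·[0.5613·0.0000 + 0.4387·0.0000] = 0.0000; exercise value = 0.0000 ≤ continuation, so V_uu = 0.0000
Node ud (S = 94.5): continuation = e^(−0.1)·[0.5613·0.0000 + 0.4387·23.3000] = 9.2490; exercise value = 0.0000 ≤ continuation, so V_ud = 9.2490
Node dd (S = 37.8): continuation = e^(−0.1)·[0.5613·23.3000 + 0.4387·57.3200] = 34.5870; exercise value = 42.2000 > continuation, so V_dd = 42.2000 (exercise)
Node u (S = 157.5): continuation = e^(−0.1)·[0.5613·0.0000 + 0.4387·9.2490] = 3.6714; exercise value = 0.0000 ≤ continuation, so V_u = 3.6714
Node d (S = 63): continuation = e^(−0.1)·[0.5613·9.2490 + 0.4387·42.2000] = 21.4488; exercise value = 17.0000 ≤ continuation, so V_d = 21.4488
Node 0 (S = 105): continuation = e^(−0.1)·[0.5613·3.6714 + 0.4387·21.4488] = 10.3788; exercise value = 0.0000 ≤ continuation, so V_0 = 10.3788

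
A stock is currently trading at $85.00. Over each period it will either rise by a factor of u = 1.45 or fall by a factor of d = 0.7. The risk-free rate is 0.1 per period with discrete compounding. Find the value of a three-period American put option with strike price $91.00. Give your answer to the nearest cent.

Risk-neutral probability p = (1 + 0.1 − 0.7)/(1.45 − 0.7) = 0.4000/0.7500 = 0.5333
Terminal stock prices: S_uuu = 259.1, S_uud = 125.1, S_udd = 60.39, S_ddd = 29.15
Terminal payoffs (K − S): max(-168.1, 0) = 0, max(-34.1, 0) = 0, max(30.61, 0) = 30.61, max(61.85, 0) = 61.85
Node uu (S = 178.7): continuation = 1/1.1·[0.5333·0.0000 + 0.4667·0.0000] = 0.0000; exercise value = 0.0000 ≤ continuation, so V_uu = 0.0000
Node ud (S = 86.27): continuation = 1/1.1·[0.5333·0.0000 + 0.4667·30.6075] = 12.9850; exercise value = 4.7250 ≤ continuation, so V_ud = 12.9850
Node dd (S = 41.65): continuation = 1/1.1·[0.5333·30.6075 + 0.4667·61.8450] = 41.0773; exercise value = 49.3500 > continuation, so V_dd = 49.3500 (exercise)
Node u (S = 123.2): continuation = 1/1.1·[0.5333·0.0000 + 0.4667·12.9850] = 5.5088; exercise value = 0.0000 ≤ continuation, so V_u = 5.5088
Node d (S = 59.5): continuation = 1/1.1·[0.5333·12.9850 + 0.4667·49.3500] = 27.2321; exercise value = 31.5000 > continuation, so V_d = 31.5000 (exercise)
Node 0 (S = 85): continuation = 1/1.1·[0.5333·5.5088 + 0.4667·31.5000] = 16.0346; exercise value = 6.0000 ≤ continuation, so V_0 = 16.0346

$16.03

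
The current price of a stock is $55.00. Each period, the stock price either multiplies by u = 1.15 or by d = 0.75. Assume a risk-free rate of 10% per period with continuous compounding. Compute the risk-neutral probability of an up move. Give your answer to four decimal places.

p = 0.8879

Risk-neutral probability p = (e^0.1 − 0.75)/(1.15 − 0.75) = 0.3552/0.4000 = 0.8879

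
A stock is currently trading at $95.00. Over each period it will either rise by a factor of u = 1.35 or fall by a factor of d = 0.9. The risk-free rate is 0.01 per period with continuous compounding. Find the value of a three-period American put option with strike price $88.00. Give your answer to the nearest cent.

Risk-neutral probability p = (e^0.01 − 0.9)/(1.35 − 0.9) = 0.1101/0.4500 = 0.2446
Terminal stock prices: S_uuu = 233.7, S_uud = 155.8, S_udd = 103.9, S_ddd = 69.26
Terminal payoffs (K − S): max(-145.7, 0) = 0, max(-67.82, 0) = 0, max(-15.88, 0) = 0, max(18.74, 0) = 18.74
Node uu (S = 173.1): continuation = e^(−0.01)·[0.2446·0.0000 + 0.7554·0.0000] = 0.0000; exercise value = 0.0000 ≤ continuation, so V_uu = 0.0000
Node ud (S = 115.4): continuation = e^(−0.01)·[0.2446·0.0000 + 0.7554·0.0000] = 0.0000; exercise value = 0.0000 ≤ continuation, so V_ud = 0.0000
Node dd (S = 76.95): continuation = e^(−0.01)·[0.2446·0.0000 + 0.7554·18.7450] = 14.0199; exercise value = 11.0500 ≤ continuation, so V_dd = 14.0199
Node u (S = 128.2): continuation = e^(−0.01)·[0.2446·0.0000 + 0.7554·0.0000] = 0.0000; exercise value = 0.0000 ≤ continuation, so V_u = 0.0000
Node d (S = 85.5): continuation = e^(−0.01)·[0.2446·0.0000 + 0.7554·14.0199] = 10.4859; exercise value = 2.5000 ≤ continuation, so V_d = 10.4859
Node 0 (S = 95): continuation = e^(−0.01)·[0.2446·0.0000 + 0.7554·10.4859] = 7.8427; exercise value = 0.0000 ≤ continuation, so V_0 = 7.8427

$7.84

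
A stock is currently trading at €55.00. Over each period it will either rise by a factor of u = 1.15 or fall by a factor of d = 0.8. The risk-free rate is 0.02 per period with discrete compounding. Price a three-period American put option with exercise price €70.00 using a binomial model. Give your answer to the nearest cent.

Risk-neutral probability p = (1 + 0.02 − 0.8)/(1.15 − 0.8) = 0.2200/0.3500 = 0.6286
Terminal stock prices: S_uuu = 83.65, S_uud = 58.19, S_udd = 40.48, S_ddd = 28.16
Terminal payoffs (K − S): max(-13.65, 0) = 0, max(11.81, 0) = 11.81, max(29.52, 0) = 29.52, max(41.84, 0) = 41.84
Node uu (S = 72.74): continuation = 1/1.02·[0.6286·0.0000 + 0.3714·11.8100] = 4.3006; exercise value = 0.0000 ≤ continuation, so V_uu = 4.3006
Node ud (S = 50.6): continuation = 1/1.02·[0.6286·11.8100 + 0.3714·29.5200] = 18.0275; exercise value = 19.4000 > continuation, so V_ud = 19.4000 (exercise)
Node dd (S = 35.2): continuation = 1/1.02·[0.6286·29.5200 + 0.3714·41.8400] = 33.4275; exercise value = 34.8000 > continuation, so V_dd = 34.8000 (exercise)
Node u (S = 63.25): continuation = 1/1.02·[0.6286·4.3006 + 0.3714·19.4000] = 9.7146; exercise value = 6.7500 ≤ continuation, so V_u = 9.7146
Node d (S = 44): continuation = 1/1.02·[0.6286·19.4000 + 0.3714·34.8000] = 24.6275; exercise value = 26.0000 > continuation, so V_d = 26.0000 (exercise)
Node 0 (S = 55): continuation = 1/1.02·[0.6286·9.7146 + 0.3714·26.0000] = 15.4544; exercise value = 15.0000 ≤ continuation, so V_0 = 15.4544

€15.45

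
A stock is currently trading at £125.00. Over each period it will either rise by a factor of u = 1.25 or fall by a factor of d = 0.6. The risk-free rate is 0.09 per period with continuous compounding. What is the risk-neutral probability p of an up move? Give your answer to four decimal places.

Risk-neutral probability p = (e^0.09 − 0.6)/(1.25 − 0.6) = 0.4942/0.6500 = 0.7603

p = 0.7603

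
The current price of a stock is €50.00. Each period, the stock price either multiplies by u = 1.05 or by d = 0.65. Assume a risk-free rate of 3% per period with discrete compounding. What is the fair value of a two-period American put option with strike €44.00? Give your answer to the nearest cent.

€1.00

Risk-neutral probability p = (1 + 0.03 − 0.65)/(1.05 − 0.65) = 0.3800/0.4000 = 0.9500
Terminal stock prices: S_uu = 55.12, S_ud = 34.12, S_dd = 21.13
Terminal payoffs (K − S): max(-11.12, 0) = 0, max(9.875, 0) = 9.875, max(22.87, 0) = 22.87
Node u (S = 52.5): continuation = 1/1.03·[0.9500·0.0000 + 0.0500·9.8750] = 0.4794; exercise value = 0.0000 ≤ continuation, so V_u = 0.4794
Node d (S = 32.5): continuation = 1/1.03·[0.9500·9.8750 + 0.0500·22.8750] = 10.2184; exercise value = 11.5000 > continuation, so V_d = 11.5000 (exercise)
Node 0 (S = 50): continuation = 1/1.03·[0.9500·0.4794 + 0.0500·11.5000] = 1.0004; exercise value = 0.0000 ≤ continuation, so V_0 = 1.0004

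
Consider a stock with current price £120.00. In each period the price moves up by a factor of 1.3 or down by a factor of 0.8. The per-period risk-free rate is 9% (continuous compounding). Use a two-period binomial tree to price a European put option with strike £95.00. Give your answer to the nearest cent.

£2.58

Risk-neutral probability p = (e^0.09 − 0.8)/(1.3 − 0.8) = 0.2942/0.5000 = 0.5883
Terminal stock prices: S_uu = 202.8, S_ud = 124.8, S_dd = 76.8
Terminal payoffs (K − S): max(-107.8, 0) = 0, max(-29.8, 0) = 0, max(18.2, 0) = 18.2
Node u (S = 156): V_u = e^(−0.09)·[0.5883·0.0000 + 0.4117·0.0000] = 0.0000
Node d (S = 96): V_d = e^(−0.09)·[0.5883·0.0000 + 0.4117·18.2000] = 6.8472
Node 0 (S = 120): V_0 = e^(−0.09)·[0.5883·0.0000 + 0.4117·6.8472] = 2.5761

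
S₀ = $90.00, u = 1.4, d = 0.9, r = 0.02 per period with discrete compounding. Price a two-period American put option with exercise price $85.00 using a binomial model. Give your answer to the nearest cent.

Risk-neutral probability p = (1 + 0.02 − 0.9)/(1.4 − 0.9) = 0.1200/0.5000 = 0.2400
Terminal stock prices: S_uu = 176.4, S_ud = 113.4, S_dd = 72.9
Terminal payoffs (K − S): max(-91.4, 0) = 0, max(-28.4, 0) = 0, max(12.1, 0) = 12.1
Node u (S = 126): continuation = 1/1.02·[0.2400·0.0000 + 0.7600·0.0000] = 0.0000; exercise value = 0.0000 ≤ continuation, so V_u = 0.0000
Node d (S = 81): continuation = 1/1.02·[0.2400·0.0000 + 0.7600·12.1000] = 9.0157; exercise value = 4.0000 ≤ continuation, so V_d = 9.0157
Node 0 (S = 90): continuation = 1/1.02·[0.2400·0.0000 + 0.7600·9.0157] = 6.7176; exercise value = 0.0000 ≤ continuation, so V_0 = 6.7176

$6.72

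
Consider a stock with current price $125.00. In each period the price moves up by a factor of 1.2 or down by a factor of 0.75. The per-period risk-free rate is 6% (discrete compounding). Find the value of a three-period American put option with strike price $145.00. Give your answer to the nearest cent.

Risk-neutral probability p = (1 + 0.06 − 0.75)/(1.2 − 0.75) = 0.3100/0.4500 = 0.6889
Terminal stock prices: S_uuu = 216, S_uud = 135, S_udd = 84.38, S_ddd = 52.73
Terminal payoffs (K − S): max(-71, 0) = 0, max(10, 0) = 10, max(60.62, 0) = 60.62, max(92.27, 0) = 92.27
Node uu (S = 180): continuation = 1/1.06·[0.6889·0.0000 + 0.3111·10.0000] = 2.9350; exercise value = 0.0000 ≤ continuation, so V_uu = 2.9350
Node ud (S = 112.5): continuation = 1/1.06·[0.6889·10.0000 + 0.3111·60.6250] = 24.2925; exercise value = 32.5000 > continuation, so V_ud = 32.5000 (exercise)
Node dd (S = 70.31): continuation = 1/1.06·[0.6889·60.6250 + 0.3111·92.2656] = 66.4800; exercise value = 74.6875 > continuation, so V_dd = 74.6875 (exercise)
Node u (S = 150): continuation = 1/1.06·[0.6889·2.9350 + 0.3111·32.5000] = 11.4462; exercise value = 0.0000 ≤ continuation, so V_u = 11.4462
Node d (S = 93.75): continuation = 1/1.06·[0.6889·32.5000 + 0.3111·74.6875] = 43.0425; exercise value = 51.2500 > continuation, so V_d = 51.2500 (exercise)
Node 0 (S = 125): continuation = 1/1.06·[0.6889·11.4462 + 0.3111·51.2500] = 22.4808; exercise value = 20.0000 ≤ continuation, so V_0 = 22.4808

$22.48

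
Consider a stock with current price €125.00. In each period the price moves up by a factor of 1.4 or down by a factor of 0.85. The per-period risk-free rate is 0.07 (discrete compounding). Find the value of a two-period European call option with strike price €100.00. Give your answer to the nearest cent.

Risk-neutral probability p = (1 + 0.07 − 0.85)/(1.4 − 0.85) = 0.2200/0.5500 = 0.4000
Terminal stock prices: S_uu = 245, S_ud = 148.8, S_dd = 90.31
Terminal payoffs (S − K): max(145, 0) = 145, max(48.75, 0) = 48.75, max(-9.688, 0) = 0
Node u (S = 175): V_u = 1/1.07·[0.4000·145.0000 + 0.6000·48.7500] = 81.5421
Node d (S = 106.2): V_d = 1/1.07·[0.4000·48.7500 + 0.6000·0.0000] = 18.2243
Node 0 (S = 125): V_0 = 1/1.07·[0.4000·81.5421 + 0.6000·18.2243] = 40.7022

€40.70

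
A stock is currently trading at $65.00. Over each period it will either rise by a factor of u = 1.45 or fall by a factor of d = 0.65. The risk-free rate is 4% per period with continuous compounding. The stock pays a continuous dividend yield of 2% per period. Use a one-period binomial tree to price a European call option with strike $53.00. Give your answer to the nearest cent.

$18.34

Per-period risk-free factor R = e^0.04 = 1.0408; dividend-adjusted growth = e^(0.04−0.02) = 1.0202.
Risk-neutral probability p = (1.0202 − 0.65)/(1.45 − 0.65) = 0.3702/0.8000 = 0.4628
Terminal stock prices: S_u = 94.25, S_d = 42.25
Terminal payoffs (S − K): max(41.25, 0) = 41.25, max(-10.75, 0) = 0
Node 0 (S = 65): V_0 = e^(−0.04)·[0.4628·41.2500 + 0.5372·0.0000] = 18.3400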